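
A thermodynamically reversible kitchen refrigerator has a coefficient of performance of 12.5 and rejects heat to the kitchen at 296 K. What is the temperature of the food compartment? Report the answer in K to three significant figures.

For a Carnot refrigerator COP_R = T_C/(T_H − T_C), so T_C = COP·T_H/(1 + COP).
With T_H = 296.00 K, T_C = 12.5 × 296.00/13.50 = 274.07 K.

274 K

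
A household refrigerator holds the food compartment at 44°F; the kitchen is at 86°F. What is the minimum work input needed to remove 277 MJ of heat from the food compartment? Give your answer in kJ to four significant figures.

23100 kJ

In absolute terms T_C = 279.82 K and T_H = 303.15 K, so ΔT = 23.33 K.
The reversible limit is COP_R = T_C/ΔT = 11.99, so W_min = Q_C/COP = Q_C·ΔT/T_C.
W_min = 277.0 × 23.33/279.82 = 23.10 MJ = 23100 kJ.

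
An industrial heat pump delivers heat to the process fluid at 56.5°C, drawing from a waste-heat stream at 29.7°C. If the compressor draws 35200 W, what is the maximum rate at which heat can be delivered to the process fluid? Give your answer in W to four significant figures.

In absolute terms T_C = 302.85 K and T_H = 329.65 K, so ΔT = 26.80 K.
COP_Carnot = T_H/ΔT = 329.65/26.80 = 12.30.
Q̇_max = COP_Carnot × Ẇ = 12.30 × 35200 W = 433000 W.

433000 W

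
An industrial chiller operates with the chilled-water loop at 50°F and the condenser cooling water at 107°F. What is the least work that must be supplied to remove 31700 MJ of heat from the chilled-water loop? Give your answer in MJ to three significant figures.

3550 MJ

In absolute terms T_C = 283.15 K and T_H = 314.82 K, so ΔT = 31.67 K.
The reversible limit is COP_R = T_C/ΔT = 8.942, so W_min = Q_C/COP = Q_C·ΔT/T_C.
W_min = 31700 × 31.67/283.15 = 3545 MJ.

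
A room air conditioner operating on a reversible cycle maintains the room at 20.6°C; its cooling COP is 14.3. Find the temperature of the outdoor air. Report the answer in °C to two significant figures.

COP_R = T_C/(T_H − T_C) gives T_H − T_C = T_C/COP.
With T_C = 293.75 K, T_H = 293.75 × (1 + 1/14.3) = 314.29 K.
Converting, 314.29 K = 41.14°C.

41 °C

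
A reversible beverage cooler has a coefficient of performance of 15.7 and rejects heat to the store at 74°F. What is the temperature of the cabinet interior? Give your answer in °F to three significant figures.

42.0 °F

For a Carnot refrigerator COP_R = T_C/(T_H − T_C), so T_C = COP·T_H/(1 + COP).
With T_H = 296.48 K, T_C = 15.7 × 296.48/16.70 = 278.73 K.
Converting, 278.73 K = 42.04°F.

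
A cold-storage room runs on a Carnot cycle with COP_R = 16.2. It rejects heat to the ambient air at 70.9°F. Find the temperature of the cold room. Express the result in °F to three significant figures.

For a Carnot refrigerator COP_R = T_C/(T_H − T_C), so T_C = COP·T_H/(1 + COP).
With T_H = 294.76 K, T_C = 16.2 × 294.76/17.20 = 277.62 K.
Converting, 277.62 K = 40.05°F.

40.1 °F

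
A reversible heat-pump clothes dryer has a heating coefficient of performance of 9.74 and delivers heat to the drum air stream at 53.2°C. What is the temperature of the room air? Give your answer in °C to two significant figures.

20 °C

COP_HP = T_H/(T_H − T_C) gives T_H − T_C = T_H/COP.
With T_H = 326.35 K, T_C = 326.35 × (1 − 1/9.74) = 292.84 K.
Converting, 292.84 K = 19.69°C.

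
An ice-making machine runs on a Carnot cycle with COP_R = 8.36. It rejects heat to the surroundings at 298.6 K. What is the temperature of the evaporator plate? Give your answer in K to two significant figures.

270 K

For a Carnot refrigerator COP_R = T_C/(T_H − T_C), so T_C = COP·T_H/(1 + COP).
With T_H = 298.60 K, T_C = 8.36 × 298.60/9.360 = 266.70 K.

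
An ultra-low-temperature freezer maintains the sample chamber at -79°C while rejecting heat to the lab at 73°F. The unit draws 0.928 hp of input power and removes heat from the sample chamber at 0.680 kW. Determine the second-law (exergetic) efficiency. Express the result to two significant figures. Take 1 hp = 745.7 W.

Converting, Q̇_C = 0.6800 kW = 0.9119 hp, so COP_actual = Q̇_C/Ẇ = 0.9119/0.9280 = 0.9826.
In absolute terms T_C = 194.15 K and T_H = 295.93 K, so ΔT = 101.8 K.
COP_Carnot = T_C/ΔT = 194.15/101.8 = 1.908.
η_II = COP_actual/COP_Carnot = 0.9826/1.908 = 0.5151.

0.52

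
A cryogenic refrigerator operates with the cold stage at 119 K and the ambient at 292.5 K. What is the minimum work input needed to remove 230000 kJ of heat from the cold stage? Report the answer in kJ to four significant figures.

The reservoir spacing is ΔT = 292.5 − 119 = 173.5 K.
The reversible limit is COP_R = T_C/ΔT = 0.6859, so W_min = Q_C/COP = Q_C·ΔT/T_C.
W_min = 230000 × 173.5/119.00 = 335300 kJ.

335300 kJ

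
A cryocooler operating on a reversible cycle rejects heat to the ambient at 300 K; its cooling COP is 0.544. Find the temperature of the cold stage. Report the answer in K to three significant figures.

For a Carnot refrigerator COP_R = T_C/(T_H − T_C), so T_C = COP·T_H/(1 + COP).
With T_H = 300.00 K, T_C = 0.544 × 300.00/1.544 = 105.70 K.

106 K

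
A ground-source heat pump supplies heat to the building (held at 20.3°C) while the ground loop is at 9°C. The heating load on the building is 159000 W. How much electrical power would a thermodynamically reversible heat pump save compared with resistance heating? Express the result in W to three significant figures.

153000 W

In absolute terms T_C = 282.15 K and T_H = 293.45 K, so ΔT = 11.30 K.
COP_Carnot = T_H/ΔT = 293.45/11.30 = 25.97.
Resistance heating needs Ẇ_res = Q̇_H = 159000 W; the reversible heat pump needs only Ẇ_hp = Q̇_H/COP = 6123 W.
Saving = 159000 − 6123 = 152900 W.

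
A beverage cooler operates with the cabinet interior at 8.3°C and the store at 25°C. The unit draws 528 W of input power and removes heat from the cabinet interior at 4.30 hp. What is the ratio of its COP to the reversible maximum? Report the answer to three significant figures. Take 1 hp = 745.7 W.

Converting, Q̇_C = 4.300 hp = 3207 W, so COP_actual = Q̇_C/Ẇ = 3207/528.0 = 6.073.
In absolute terms T_C = 281.45 K and T_H = 298.15 K, so ΔT = 16.70 K.
COP_Carnot = T_C/ΔT = 281.45/16.70 = 16.85.
η_II = COP_actual/COP_Carnot = 6.073/16.85 = 0.3603.

0.360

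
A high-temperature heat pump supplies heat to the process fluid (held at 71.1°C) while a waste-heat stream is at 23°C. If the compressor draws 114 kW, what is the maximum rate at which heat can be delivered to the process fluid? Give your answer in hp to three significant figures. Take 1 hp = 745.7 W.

1090 hp

In absolute terms T_C = 296.15 K and T_H = 344.25 K, so ΔT = 48.10 K.
COP_Carnot = T_H/ΔT = 344.25/48.10 = 7.157.
Q̇_max = COP_Carnot × Ẇ = 7.157 × 114.0 kW = 815.9 kW = 1094 hp.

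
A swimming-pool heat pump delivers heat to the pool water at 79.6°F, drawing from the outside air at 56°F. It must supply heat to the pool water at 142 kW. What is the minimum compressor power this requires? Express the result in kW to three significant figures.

6.21 kW

In absolute terms T_C = 286.48 K and T_H = 299.59 K, so ΔT = 13.11 K.
COP_Carnot = T_H/ΔT = 299.59/13.11 = 22.85.
Ẇ_min = Q̇/COP_Carnot = 142.0/22.85 = 6.214 kW.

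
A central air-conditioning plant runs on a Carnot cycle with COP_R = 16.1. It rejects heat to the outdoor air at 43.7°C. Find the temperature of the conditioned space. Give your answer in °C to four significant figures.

25.17 °C

For a Carnot refrigerator COP_R = T_C/(T_H − T_C), so T_C = COP·T_H/(1 + COP).
With T_H = 316.85 K, T_C = 16.1 × 316.85/17.10 = 298.32 K.
Converting, 298.32 K = 25.17°C.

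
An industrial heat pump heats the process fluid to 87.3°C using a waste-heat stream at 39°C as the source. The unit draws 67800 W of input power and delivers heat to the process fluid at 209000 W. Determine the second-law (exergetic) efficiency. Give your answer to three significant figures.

0.413

COP_actual = Q̇_H/Ẇ = 209000/67800 = 3.083.
In absolute terms T_C = 312.15 K and T_H = 360.45 K, so ΔT = 48.30 K.
COP_Carnot = T_H/ΔT = 360.45/48.30 = 7.463.
η_II = COP_actual/COP_Carnot = 3.083/7.463 = 0.4131.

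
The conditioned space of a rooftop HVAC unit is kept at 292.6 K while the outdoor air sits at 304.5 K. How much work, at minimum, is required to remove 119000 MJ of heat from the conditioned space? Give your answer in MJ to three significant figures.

4840 MJ

The reservoir spacing is ΔT = 304.5 − 292.6 = 11.90 K.
The reversible limit is COP_R = T_C/ΔT = 24.59, so W_min = Q_C/COP = Q_C·ΔT/T_C.
W_min = 119000 × 11.90/292.60 = 4840 MJ.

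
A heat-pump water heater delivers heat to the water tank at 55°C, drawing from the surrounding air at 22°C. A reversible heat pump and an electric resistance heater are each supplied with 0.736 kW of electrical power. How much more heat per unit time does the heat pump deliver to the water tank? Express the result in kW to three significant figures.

In absolute terms T_C = 295.15 K and T_H = 328.15 K, so ΔT = 33.00 K.
COP_Carnot = T_H/ΔT = 328.15/33.00 = 9.944.
The heat pump delivers Q̇_H = COP × Ẇ = 7.319 kW; the resistance heater delivers Ẇ = 0.7360 kW.
Extra = (COP − 1)·Ẇ = 6.583 kW.

6.58 kW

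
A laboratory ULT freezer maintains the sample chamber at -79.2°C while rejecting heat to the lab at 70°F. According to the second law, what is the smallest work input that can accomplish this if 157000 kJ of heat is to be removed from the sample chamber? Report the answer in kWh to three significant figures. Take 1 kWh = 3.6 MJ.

22.6 kWh

In absolute terms T_C = 193.95 K and T_H = 294.26 K, so ΔT = 100.3 K.
The reversible limit is COP_R = T_C/ΔT = 1.933, so W_min = Q_C/COP = Q_C·ΔT/T_C.
W_min = 157000 × 100.3/193.95 = 81200 kJ = 22.56 kWh.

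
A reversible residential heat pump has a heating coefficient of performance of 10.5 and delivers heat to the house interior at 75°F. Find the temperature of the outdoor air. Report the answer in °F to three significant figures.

COP_HP = T_H/(T_H − T_C) gives T_H − T_C = T_H/COP.
With T_H = 297.04 K, T_C = 297.04 × (1 − 1/10.5) = 268.75 K.
Converting, 268.75 K = 24.08°F.

24.1 °F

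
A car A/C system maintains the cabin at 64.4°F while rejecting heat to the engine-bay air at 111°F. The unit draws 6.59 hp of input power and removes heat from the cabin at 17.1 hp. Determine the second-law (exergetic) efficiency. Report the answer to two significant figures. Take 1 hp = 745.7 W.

COP_actual = Q̇_C/Ẇ = 17.10/6.590 = 2.595.
In absolute terms T_C = 291.15 K and T_H = 317.04 K, so ΔT = 25.89 K.
COP_Carnot = T_C/ΔT = 291.15/25.89 = 11.25.
η_II = COP_actual/COP_Carnot = 2.595/11.25 = 0.2307.

0.23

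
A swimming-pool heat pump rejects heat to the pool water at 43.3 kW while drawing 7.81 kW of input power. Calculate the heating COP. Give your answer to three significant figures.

The first law gives Q̇_H = Q̇_C + Ẇ, so the three rates are Q̇_C = 35.49, Q̇_H = 43.30, Ẇ = 7.810 kW.
COP_HP = Q̇_H/Ẇ = 43.30/7.810 = 5.544.

5.54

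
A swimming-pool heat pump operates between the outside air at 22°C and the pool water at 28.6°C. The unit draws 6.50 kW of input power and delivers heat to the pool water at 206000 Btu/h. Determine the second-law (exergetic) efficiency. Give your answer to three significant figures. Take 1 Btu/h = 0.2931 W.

0.203

Converting, Q̇_H = 206000 Btu/h = 60.38 kW, so COP_actual = Q̇_H/Ẇ = 60.38/6.500 = 9.289.
In absolute terms T_C = 295.15 K and T_H = 301.75 K, so ΔT = 6.600 K.
COP_Carnot = T_H/ΔT = 301.75/6.600 = 45.72.
η_II = COP_actual/COP_Carnot = 9.289/45.72 = 0.2032.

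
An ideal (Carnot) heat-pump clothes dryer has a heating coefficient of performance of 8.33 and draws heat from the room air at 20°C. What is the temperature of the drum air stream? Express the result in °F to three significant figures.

COP_HP = T_H/(T_H − T_C) rearranges to T_H = COP·T_C/(COP − 1).
With T_C = 293.15 K, T_H = 8.33 × 293.15/7.330 = 333.14 K.
Converting, 333.14 K = 139.99°F.

140 °F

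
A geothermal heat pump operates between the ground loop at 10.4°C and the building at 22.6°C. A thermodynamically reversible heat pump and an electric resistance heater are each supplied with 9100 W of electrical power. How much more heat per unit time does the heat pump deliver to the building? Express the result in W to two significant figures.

210000 W

In absolute terms T_C = 283.55 K and T_H = 295.75 K, so ΔT = 12.20 K.
COP_Carnot = T_H/ΔT = 295.75/12.20 = 24.24.
The heat pump delivers Q̇_H = COP × Ẇ = 220600 W; the resistance heater delivers Ẇ = 9100 W.
Extra = (COP − 1)·Ẇ = 211500 W.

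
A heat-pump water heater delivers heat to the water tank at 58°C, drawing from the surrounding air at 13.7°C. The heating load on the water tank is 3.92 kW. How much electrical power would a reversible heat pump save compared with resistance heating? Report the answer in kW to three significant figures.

In absolute terms T_C = 286.85 K and T_H = 331.15 K, so ΔT = 44.30 K.
COP_Carnot = T_H/ΔT = 331.15/44.30 = 7.475.
Resistance heating needs Ẇ_res = Q̇_H = 3.920 kW; the reversible heat pump needs only Ẇ_hp = Q̇_H/COP = 0.5244 kW.
Saving = 3.920 − 0.5244 = 3.396 kW.

3.40 kW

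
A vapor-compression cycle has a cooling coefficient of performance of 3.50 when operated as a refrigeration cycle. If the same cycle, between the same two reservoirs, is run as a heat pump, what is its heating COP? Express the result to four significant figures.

The first law on one cycle gives Q_H = Q_C + W, so Q_H/W = Q_C/W + 1.
COP_HP = COP_R + 1 = 3.50 + 1 = 4.50.

4.500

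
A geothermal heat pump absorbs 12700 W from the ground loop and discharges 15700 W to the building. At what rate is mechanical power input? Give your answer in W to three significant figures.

3000 W

For a cyclic device the first law requires Q̇_H = Q̇_C + Ẇ.
Ẇ = Q̇_H − Q̇_C = 3000 W.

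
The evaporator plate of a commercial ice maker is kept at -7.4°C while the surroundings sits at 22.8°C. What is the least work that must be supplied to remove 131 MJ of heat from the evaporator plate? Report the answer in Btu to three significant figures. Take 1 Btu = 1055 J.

In absolute terms T_C = 265.75 K and T_H = 295.95 K, so ΔT = 30.20 K.
The reversible limit is COP_R = T_C/ΔT = 8.800, so W_min = Q_C/COP = Q_C·ΔT/T_C.
W_min = 131.0 × 30.20/265.75 = 14.89 MJ = 14110 Btu.

14100 Btu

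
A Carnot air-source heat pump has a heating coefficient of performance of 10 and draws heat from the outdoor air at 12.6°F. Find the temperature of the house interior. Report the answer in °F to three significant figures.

COP_HP = T_H/(T_H − T_C) rearranges to T_H = COP·T_C/(COP − 1).
With T_C = 262.37 K, T_H = 10 × 262.37/9.000 = 291.52 K.
Converting, 291.52 K = 65.07°F.

65.1 °F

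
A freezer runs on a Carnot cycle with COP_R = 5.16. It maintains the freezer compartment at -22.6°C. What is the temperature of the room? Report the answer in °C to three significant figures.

COP_R = T_C/(T_H − T_C) gives T_H − T_C = T_C/COP.
With T_C = 250.55 K, T_H = 250.55 × (1 + 1/5.16) = 299.11 K.
Converting, 299.11 K = 25.96°C.

26.0 °C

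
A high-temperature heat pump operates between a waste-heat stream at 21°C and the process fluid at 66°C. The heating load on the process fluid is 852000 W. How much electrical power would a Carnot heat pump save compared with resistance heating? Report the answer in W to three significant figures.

In absolute terms T_C = 294.15 K and T_H = 339.15 K, so ΔT = 45.00 K.
COP_Carnot = T_H/ΔT = 339.15/45.00 = 7.537.
Resistance heating needs Ẇ_res = Q̇_H = 852000 W; the reversible heat pump needs only Ẇ_hp = Q̇_H/COP = 113000 W.
Saving = 852000 − 113000 = 739000 W.

739000 W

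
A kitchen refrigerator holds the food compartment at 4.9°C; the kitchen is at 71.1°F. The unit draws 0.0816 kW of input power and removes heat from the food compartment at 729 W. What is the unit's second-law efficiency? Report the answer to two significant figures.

Converting, Q̇_C = 729.0 W = 0.7290 kW, so COP_actual = Q̇_C/Ẇ = 0.7290/0.08160 = 8.934.
In absolute terms T_C = 278.05 K and T_H = 294.87 K, so ΔT = 16.82 K.
COP_Carnot = T_C/ΔT = 278.05/16.82 = 16.53.
η_II = COP_actual/COP_Carnot = 8.934/16.53 = 0.5405.

0.54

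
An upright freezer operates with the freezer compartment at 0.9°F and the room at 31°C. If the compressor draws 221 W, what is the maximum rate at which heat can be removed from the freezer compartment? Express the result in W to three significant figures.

In absolute terms T_C = 255.87 K and T_H = 304.15 K, so ΔT = 48.28 K.
COP_Carnot = T_C/ΔT = 255.87/48.28 = 5.300.
Q̇_max = COP_Carnot × Ẇ = 5.300 × 221.0 W = 1171 W.

1170 W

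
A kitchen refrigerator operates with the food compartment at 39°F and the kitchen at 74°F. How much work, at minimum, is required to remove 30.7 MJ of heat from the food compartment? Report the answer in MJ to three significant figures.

2.15 MJ

In absolute terms T_C = 277.04 K and T_H = 296.48 K, so ΔT = 19.44 K.
The reversible limit is COP_R = T_C/ΔT = 14.25, so W_min = Q_C/COP = Q_C·ΔT/T_C.
W_min = 30.70 × 19.44/277.04 = 2.155 MJ.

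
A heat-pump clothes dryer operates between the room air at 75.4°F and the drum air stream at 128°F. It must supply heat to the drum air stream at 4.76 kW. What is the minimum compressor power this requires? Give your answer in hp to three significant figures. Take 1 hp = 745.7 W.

0.571 hp

In absolute terms T_C = 297.26 K and T_H = 326.48 K, so ΔT = 29.22 K.
COP_Carnot = T_H/ΔT = 326.48/29.22 = 11.17.
Ẇ_min = Q̇/COP_Carnot = 4.760/11.17 = 0.4260 kW = 0.5713 hp.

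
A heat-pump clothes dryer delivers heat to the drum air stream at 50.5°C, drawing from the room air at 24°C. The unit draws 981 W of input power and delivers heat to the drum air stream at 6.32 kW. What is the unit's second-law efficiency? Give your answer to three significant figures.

0.527

Converting, Q̇_H = 6.320 kW = 6320 W, so COP_actual = Q̇_H/Ẇ = 6320/981.0 = 6.442.
In absolute terms T_C = 297.15 K and T_H = 323.65 K, so ΔT = 26.50 K.
COP_Carnot = T_H/ΔT = 323.65/26.50 = 12.21.
η_II = COP_actual/COP_Carnot = 6.442/12.21 = 0.5275.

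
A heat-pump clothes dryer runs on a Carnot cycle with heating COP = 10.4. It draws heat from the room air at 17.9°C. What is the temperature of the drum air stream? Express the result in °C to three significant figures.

48.9 °C

COP_HP = T_H/(T_H − T_C) rearranges to T_H = COP·T_C/(COP − 1).
With T_C = 291.05 K, T_H = 10.4 × 291.05/9.400 = 322.01 K.
Converting, 322.01 K = 48.86°C.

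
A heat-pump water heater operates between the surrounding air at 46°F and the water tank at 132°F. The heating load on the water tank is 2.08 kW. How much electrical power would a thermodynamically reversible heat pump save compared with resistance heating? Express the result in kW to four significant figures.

In absolute terms T_C = 280.93 K and T_H = 328.71 K, so ΔT = 47.78 K.
COP_Carnot = T_H/ΔT = 328.71/47.78 = 6.880.
Resistance heating needs Ẇ_res = Q̇_H = 2.080 kW; the reversible heat pump needs only Ẇ_hp = Q̇_H/COP = 0.3023 kW.
Saving = 2.080 − 0.3023 = 1.778 kW.

1.778 kW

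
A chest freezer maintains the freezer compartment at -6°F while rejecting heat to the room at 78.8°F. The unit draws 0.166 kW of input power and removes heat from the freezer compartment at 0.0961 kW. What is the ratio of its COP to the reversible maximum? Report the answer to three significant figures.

COP_actual = Q̇_C/Ẇ = 0.09610/0.1660 = 0.5789.
In absolute terms T_C = 252.04 K and T_H = 299.15 K, so ΔT = 47.11 K.
COP_Carnot = T_C/ΔT = 252.04/47.11 = 5.350.
η_II = COP_actual/COP_Carnot = 0.5789/5.350 = 0.1082.

0.108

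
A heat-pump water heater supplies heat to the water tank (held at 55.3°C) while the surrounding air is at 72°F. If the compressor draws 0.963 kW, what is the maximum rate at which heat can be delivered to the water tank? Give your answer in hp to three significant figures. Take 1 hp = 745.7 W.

In absolute terms T_C = 295.37 K and T_H = 328.45 K, so ΔT = 33.08 K.
COP_Carnot = T_H/ΔT = 328.45/33.08 = 9.930.
Q̇_max = COP_Carnot × Ẇ = 9.930 × 0.9630 kW = 9.562 kW = 12.82 hp.

12.8 hp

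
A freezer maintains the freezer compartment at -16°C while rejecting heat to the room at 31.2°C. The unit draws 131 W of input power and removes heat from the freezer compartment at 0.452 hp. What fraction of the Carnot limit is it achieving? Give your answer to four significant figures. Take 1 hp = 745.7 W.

Converting, Q̇_C = 0.4520 hp = 337.1 W, so COP_actual = Q̇_C/Ẇ = 337.1/131.0 = 2.573.
In absolute terms T_C = 257.15 K and T_H = 304.35 K, so ΔT = 47.20 K.
COP_Carnot = T_C/ΔT = 257.15/47.20 = 5.448.
η_II = COP_actual/COP_Carnot = 2.573/5.448 = 0.4723.

0.4723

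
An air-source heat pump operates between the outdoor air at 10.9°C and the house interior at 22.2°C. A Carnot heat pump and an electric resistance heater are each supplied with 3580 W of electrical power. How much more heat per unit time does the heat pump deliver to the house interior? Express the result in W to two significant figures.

In absolute terms T_C = 284.05 K and T_H = 295.35 K, so ΔT = 11.30 K.
COP_Carnot = T_H/ΔT = 295.35/11.30 = 26.14.
The heat pump delivers Q̇_H = COP × Ẇ = 93570 W; the resistance heater delivers Ẇ = 3580 W.
Extra = (COP − 1)·Ẇ = 89990 W.

90000 W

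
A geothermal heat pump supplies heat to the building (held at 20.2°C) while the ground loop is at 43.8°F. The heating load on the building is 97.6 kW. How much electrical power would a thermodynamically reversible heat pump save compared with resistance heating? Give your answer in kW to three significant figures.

In absolute terms T_C = 279.71 K and T_H = 293.35 K, so ΔT = 13.64 K.
COP_Carnot = T_H/ΔT = 293.35/13.64 = 21.50.
Resistance heating needs Ẇ_res = Q̇_H = 97.60 kW; the reversible heat pump needs only Ẇ_hp = Q̇_H/COP = 4.540 kW.
Saving = 97.60 − 4.540 = 93.06 kW.

93.1 kW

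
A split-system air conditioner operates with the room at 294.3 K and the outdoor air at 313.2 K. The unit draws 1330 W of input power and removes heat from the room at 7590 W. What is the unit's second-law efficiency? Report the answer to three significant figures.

COP_actual = Q̇_C/Ẇ = 7590/1330 = 5.707.
The reservoir spacing is ΔT = 313.2 − 294.3 = 18.90 K.
COP_Carnot = T_C/ΔT = 294.30/18.90 = 15.57.
η_II = COP_actual/COP_Carnot = 5.707/15.57 = 0.3665.

0.366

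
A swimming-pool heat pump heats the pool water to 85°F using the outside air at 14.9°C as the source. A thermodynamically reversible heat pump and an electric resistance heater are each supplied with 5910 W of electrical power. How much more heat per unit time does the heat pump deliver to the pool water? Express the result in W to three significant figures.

117000 W

In absolute terms T_C = 288.05 K and T_H = 302.59 K, so ΔT = 14.54 K.
COP_Carnot = T_H/ΔT = 302.59/14.54 = 20.80.
The heat pump delivers Q̇_H = COP × Ẇ = 123000 W; the resistance heater delivers Ẇ = 5910 W.
Extra = (COP − 1)·Ẇ = 117000 W.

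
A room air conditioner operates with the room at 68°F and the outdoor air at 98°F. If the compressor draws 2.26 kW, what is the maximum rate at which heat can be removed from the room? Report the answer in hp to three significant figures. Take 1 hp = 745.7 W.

In absolute terms T_C = 293.15 K and T_H = 309.82 K, so ΔT = 16.67 K.
COP_Carnot = T_C/ΔT = 293.15/16.67 = 17.59.
Q̇_max = COP_Carnot × Ẇ = 17.59 × 2.260 kW = 39.75 kW = 53.31 hp.

53.3 hp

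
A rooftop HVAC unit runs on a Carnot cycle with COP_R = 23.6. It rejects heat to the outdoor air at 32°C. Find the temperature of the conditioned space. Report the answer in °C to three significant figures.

For a Carnot refrigerator COP_R = T_C/(T_H − T_C), so T_C = COP·T_H/(1 + COP).
With T_H = 305.15 K, T_C = 23.6 × 305.15/24.60 = 292.75 K.
Converting, 292.75 K = 19.60°C.

19.6 °C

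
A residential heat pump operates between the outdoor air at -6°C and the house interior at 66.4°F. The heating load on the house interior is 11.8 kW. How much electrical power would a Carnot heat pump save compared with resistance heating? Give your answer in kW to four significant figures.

In absolute terms T_C = 267.15 K and T_H = 292.26 K, so ΔT = 25.11 K.
COP_Carnot = T_H/ΔT = 292.26/25.11 = 11.64.
Resistance heating needs Ẇ_res = Q̇_H = 11.80 kW; the reversible heat pump needs only Ẇ_hp = Q̇_H/COP = 1.014 kW.
Saving = 11.80 − 1.014 = 10.79 kW.

10.79 kW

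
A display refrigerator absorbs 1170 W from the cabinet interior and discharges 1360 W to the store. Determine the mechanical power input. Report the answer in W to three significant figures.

For a cyclic device the first law requires Q̇_H = Q̇_C + Ẇ.
Ẇ = Q̇_H − Q̇_C = 190.0 W.

190 W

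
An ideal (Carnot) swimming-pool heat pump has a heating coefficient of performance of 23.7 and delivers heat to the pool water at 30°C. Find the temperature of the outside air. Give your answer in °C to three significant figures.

COP_HP = T_H/(T_H − T_C) gives T_H − T_C = T_H/COP.
With T_H = 303.15 K, T_C = 303.15 × (1 − 1/23.7) = 290.36 K.
Converting, 290.36 K = 17.21°C.

17.2 °C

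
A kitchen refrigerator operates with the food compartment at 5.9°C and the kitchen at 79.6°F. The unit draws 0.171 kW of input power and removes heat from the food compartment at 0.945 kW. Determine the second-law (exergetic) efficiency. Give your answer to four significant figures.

0.4069

COP_actual = Q̇_C/Ẇ = 0.9450/0.1710 = 5.526.
In absolute terms T_C = 279.05 K and T_H = 299.59 K, so ΔT = 20.54 K.
COP_Carnot = T_C/ΔT = 279.05/20.54 = 13.58.
η_II = COP_actual/COP_Carnot = 5.526/13.58 = 0.4069.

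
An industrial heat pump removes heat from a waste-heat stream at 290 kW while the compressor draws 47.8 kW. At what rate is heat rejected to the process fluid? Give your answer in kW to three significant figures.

338 kW

For a cyclic device the first law requires Q̇_H = Q̇_C + Ẇ.
Q̇_H = Q̇_C + Ẇ = 337.8 kW.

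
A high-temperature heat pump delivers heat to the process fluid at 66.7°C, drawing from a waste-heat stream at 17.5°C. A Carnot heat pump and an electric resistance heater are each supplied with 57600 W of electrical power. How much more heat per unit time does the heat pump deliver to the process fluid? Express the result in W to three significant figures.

340000 W

In absolute terms T_C = 290.65 K and T_H = 339.85 K, so ΔT = 49.20 K.
COP_Carnot = T_H/ΔT = 339.85/49.20 = 6.908.
The heat pump delivers Q̇_H = COP × Ẇ = 397900 W; the resistance heater delivers Ẇ = 57600 W.
Extra = (COP − 1)·Ẇ = 340300 W.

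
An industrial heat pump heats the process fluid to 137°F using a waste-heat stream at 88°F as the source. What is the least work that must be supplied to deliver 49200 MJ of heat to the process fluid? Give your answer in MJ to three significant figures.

4040 MJ

In absolute terms T_C = 304.26 K and T_H = 331.48 K, so ΔT = 27.22 K.
The reversible limit is COP_HP = T_H/ΔT = 12.18, so W_min = Q_H/COP = Q_H·ΔT/T_H.
W_min = 49200 × 27.22/331.48 = 4040 MJ.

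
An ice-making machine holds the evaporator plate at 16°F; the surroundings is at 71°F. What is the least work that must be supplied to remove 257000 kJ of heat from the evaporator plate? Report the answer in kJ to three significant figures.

In absolute terms T_C = 264.26 K and T_H = 294.82 K, so ΔT = 30.56 K.
The reversible limit is COP_R = T_C/ΔT = 8.649, so W_min = Q_C/COP = Q_C·ΔT/T_C.
W_min = 257000 × 30.56/264.26 = 29720 kJ.

29700 kJ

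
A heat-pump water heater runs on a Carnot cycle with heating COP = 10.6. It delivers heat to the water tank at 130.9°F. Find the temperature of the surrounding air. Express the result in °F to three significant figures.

75.2 °F

COP_HP = T_H/(T_H − T_C) gives T_H − T_C = T_H/COP.
With T_H = 328.09 K, T_C = 328.09 × (1 − 1/10.6) = 297.14 K.
Converting, 297.14 K = 75.19°F.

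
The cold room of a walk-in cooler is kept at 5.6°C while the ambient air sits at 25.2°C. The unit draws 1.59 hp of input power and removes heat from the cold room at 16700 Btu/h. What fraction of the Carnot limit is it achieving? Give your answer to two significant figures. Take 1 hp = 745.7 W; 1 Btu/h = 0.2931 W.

Converting, Q̇_C = 16700 Btu/h = 6.564 hp, so COP_actual = Q̇_C/Ẇ = 6.564/1.590 = 4.128.
In absolute terms T_C = 278.75 K and T_H = 298.35 K, so ΔT = 19.60 K.
COP_Carnot = T_C/ΔT = 278.75/19.60 = 14.22.
η_II = COP_actual/COP_Carnot = 4.128/14.22 = 0.2903.

0.29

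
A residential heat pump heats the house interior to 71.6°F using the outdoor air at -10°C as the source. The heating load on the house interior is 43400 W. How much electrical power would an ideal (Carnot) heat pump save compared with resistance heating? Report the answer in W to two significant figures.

39000 W

In absolute terms T_C = 263.15 K and T_H = 295.15 K, so ΔT = 32.00 K.
COP_Carnot = T_H/ΔT = 295.15/32.00 = 9.223.
Resistance heating needs Ẇ_res = Q̇_H = 43400 W; the reversible heat pump needs only Ẇ_hp = Q̇_H/COP = 4705 W.
Saving = 43400 − 4705 = 38690 W.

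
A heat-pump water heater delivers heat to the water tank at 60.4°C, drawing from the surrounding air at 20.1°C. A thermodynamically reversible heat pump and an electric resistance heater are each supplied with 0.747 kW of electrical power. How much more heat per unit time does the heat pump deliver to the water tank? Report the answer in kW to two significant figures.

5.4 kW

In absolute terms T_C = 293.25 K and T_H = 333.55 K, so ΔT = 40.30 K.
COP_Carnot = T_H/ΔT = 333.55/40.30 = 8.277.
The heat pump delivers Q̇_H = COP × Ẇ = 6.183 kW; the resistance heater delivers Ẇ = 0.7470 kW.
Extra = (COP − 1)·Ẇ = 5.436 kW.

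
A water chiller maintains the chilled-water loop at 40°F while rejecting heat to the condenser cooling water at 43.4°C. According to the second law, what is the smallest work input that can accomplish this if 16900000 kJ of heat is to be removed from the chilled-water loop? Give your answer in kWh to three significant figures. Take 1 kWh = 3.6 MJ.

659 kWh

In absolute terms T_C = 277.59 K and T_H = 316.55 K, so ΔT = 38.96 K.
The reversible limit is COP_R = T_C/ΔT = 7.126, so W_min = Q_C/COP = Q_C·ΔT/T_C.
W_min = 16900000 × 38.96/277.59 = 2372000 kJ = 658.8 kWh.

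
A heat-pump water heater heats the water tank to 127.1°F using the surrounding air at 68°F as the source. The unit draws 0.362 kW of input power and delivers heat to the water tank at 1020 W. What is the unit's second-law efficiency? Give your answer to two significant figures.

0.28

Converting, Q̇_H = 1020 W = 1.020 kW, so COP_actual = Q̇_H/Ẇ = 1.020/0.3620 = 2.818.
In absolute terms T_C = 293.15 K and T_H = 325.98 K, so ΔT = 32.83 K.
COP_Carnot = T_H/ΔT = 325.98/32.83 = 9.928.
η_II = COP_actual/COP_Carnot = 2.818/9.928 = 0.2838.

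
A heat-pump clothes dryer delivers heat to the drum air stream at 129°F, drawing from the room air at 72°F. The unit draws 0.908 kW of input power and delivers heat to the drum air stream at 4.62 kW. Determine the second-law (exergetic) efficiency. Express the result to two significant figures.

COP_actual = Q̇_H/Ẇ = 4.620/0.9080 = 5.088.
In absolute terms T_C = 295.37 K and T_H = 327.04 K, so ΔT = 31.67 K.
COP_Carnot = T_H/ΔT = 327.04/31.67 = 10.33.
η_II = COP_actual/COP_Carnot = 5.088/10.33 = 0.4927.

0.49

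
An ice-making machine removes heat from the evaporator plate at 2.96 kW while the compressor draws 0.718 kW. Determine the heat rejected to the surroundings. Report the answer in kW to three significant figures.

3.68 kW

For a cyclic device the first law requires Q̇_H = Q̇_C + Ẇ.
Q̇_H = Q̇_C + Ẇ = 3.678 kW.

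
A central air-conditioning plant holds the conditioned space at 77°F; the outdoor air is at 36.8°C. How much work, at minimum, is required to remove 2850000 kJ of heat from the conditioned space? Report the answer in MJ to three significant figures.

In absolute terms T_C = 298.15 K and T_H = 309.95 K, so ΔT = 11.80 K.
The reversible limit is COP_R = T_C/ΔT = 25.27, so W_min = Q_C/COP = Q_C·ΔT/T_C.
W_min = 2850000 × 11.80/298.15 = 112800 kJ = 112.8 MJ.

113 MJ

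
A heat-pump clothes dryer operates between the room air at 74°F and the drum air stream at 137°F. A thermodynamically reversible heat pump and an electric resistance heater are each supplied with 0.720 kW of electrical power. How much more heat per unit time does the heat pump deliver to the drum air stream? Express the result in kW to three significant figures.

6.10 kW

In absolute terms T_C = 296.48 K and T_H = 331.48 K, so ΔT = 35.00 K.
COP_Carnot = T_H/ΔT = 331.48/35.00 = 9.471.
The heat pump delivers Q̇_H = COP × Ẇ = 6.819 kW; the resistance heater delivers Ẇ = 0.7200 kW.
Extra = (COP − 1)·Ẇ = 6.099 kW.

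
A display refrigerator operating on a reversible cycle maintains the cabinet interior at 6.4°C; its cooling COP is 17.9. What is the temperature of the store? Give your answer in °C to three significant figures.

22.0 °C

COP_R = T_C/(T_H − T_C) gives T_H − T_C = T_C/COP.
With T_C = 279.55 K, T_H = 279.55 × (1 + 1/17.9) = 295.17 K.
Converting, 295.17 K = 22.02°C.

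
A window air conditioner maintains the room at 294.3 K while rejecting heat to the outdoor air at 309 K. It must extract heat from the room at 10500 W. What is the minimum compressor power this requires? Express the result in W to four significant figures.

524.5 W

The reservoir spacing is ΔT = 309 − 294.3 = 14.70 K.
COP_Carnot = T_C/ΔT = 294.30/14.70 = 20.02.
Ẇ_min = Q̇/COP_Carnot = 10500/20.02 = 524.5 W.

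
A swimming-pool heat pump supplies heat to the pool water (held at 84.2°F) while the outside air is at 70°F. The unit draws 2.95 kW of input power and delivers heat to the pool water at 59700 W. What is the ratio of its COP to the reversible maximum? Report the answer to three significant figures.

0.528

Converting, Q̇_H = 59700 W = 59.70 kW, so COP_actual = Q̇_H/Ẇ = 59.70/2.950 = 20.24.
In absolute terms T_C = 294.26 K and T_H = 302.15 K, so ΔT = 7.889 K.
COP_Carnot = T_H/ΔT = 302.15/7.889 = 38.30.
η_II = COP_actual/COP_Carnot = 20.24/38.30 = 0.5284.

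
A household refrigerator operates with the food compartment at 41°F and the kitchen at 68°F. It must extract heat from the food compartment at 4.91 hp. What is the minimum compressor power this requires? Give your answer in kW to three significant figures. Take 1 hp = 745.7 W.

0.197 kW

In absolute terms T_C = 278.15 K and T_H = 293.15 K, so ΔT = 15.00 K.
COP_Carnot = T_C/ΔT = 278.15/15.00 = 18.54.
Ẇ_min = Q̇/COP_Carnot = 4.910/18.54 = 0.2648 hp = 0.1975 kW.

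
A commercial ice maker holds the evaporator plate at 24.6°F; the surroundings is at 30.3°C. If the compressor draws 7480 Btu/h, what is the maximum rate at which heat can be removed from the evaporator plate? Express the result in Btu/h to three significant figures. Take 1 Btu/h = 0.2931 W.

58500 Btu/h

In absolute terms T_C = 269.04 K and T_H = 303.45 K, so ΔT = 34.41 K.
COP_Carnot = T_C/ΔT = 269.04/34.41 = 7.818.
Q̇_max = COP_Carnot × Ẇ = 7.818 × 7480 Btu/h = 58480 Btu/h.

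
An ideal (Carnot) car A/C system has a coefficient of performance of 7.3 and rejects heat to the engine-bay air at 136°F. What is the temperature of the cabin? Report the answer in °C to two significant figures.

For a Carnot refrigerator COP_R = T_C/(T_H − T_C), so T_C = COP·T_H/(1 + COP).
With T_H = 330.93 K, T_C = 7.3 × 330.93/8.300 = 291.06 K.
Converting, 291.06 K = 17.91°C.

18 °C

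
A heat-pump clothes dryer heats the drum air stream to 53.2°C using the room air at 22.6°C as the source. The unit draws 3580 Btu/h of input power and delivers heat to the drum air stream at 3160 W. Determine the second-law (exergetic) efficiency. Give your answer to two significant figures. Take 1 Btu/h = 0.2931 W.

0.28

Converting, Q̇_H = 3160 W = 10780 Btu/h, so COP_actual = Q̇_H/Ẇ = 10780/3580 = 3.012.
In absolute terms T_C = 295.75 K and T_H = 326.35 K, so ΔT = 30.60 K.
COP_Carnot = T_H/ΔT = 326.35/30.60 = 10.67.
η_II = COP_actual/COP_Carnot = 3.012/10.67 = 0.2824.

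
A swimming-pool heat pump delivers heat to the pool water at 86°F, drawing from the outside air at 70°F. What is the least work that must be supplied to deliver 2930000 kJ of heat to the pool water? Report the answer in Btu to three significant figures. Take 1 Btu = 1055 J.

81400 Btu

In absolute terms T_C = 294.26 K and T_H = 303.15 K, so ΔT = 8.889 K.
The reversible limit is COP_HP = T_H/ΔT = 34.10, so W_min = Q_H/COP = Q_H·ΔT/T_H.
W_min = 2930000 × 8.889/303.15 = 85910 kJ = 81430 Btu.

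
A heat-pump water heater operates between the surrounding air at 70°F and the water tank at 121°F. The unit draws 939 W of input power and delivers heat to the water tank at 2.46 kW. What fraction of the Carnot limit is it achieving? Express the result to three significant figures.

0.230

Converting, Q̇_H = 2.460 kW = 2460 W, so COP_actual = Q̇_H/Ẇ = 2460/939.0 = 2.620.
In absolute terms T_C = 294.26 K and T_H = 322.59 K, so ΔT = 28.33 K.
COP_Carnot = T_H/ΔT = 322.59/28.33 = 11.39.
η_II = COP_actual/COP_Carnot = 2.620/11.39 = 0.2301.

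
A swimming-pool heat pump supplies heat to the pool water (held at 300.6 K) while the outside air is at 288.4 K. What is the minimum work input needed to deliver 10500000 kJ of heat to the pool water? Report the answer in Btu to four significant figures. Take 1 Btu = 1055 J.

The reservoir spacing is ΔT = 300.6 − 288.4 = 12.20 K.
The reversible limit is COP_HP = T_H/ΔT = 24.64, so W_min = Q_H/COP = Q_H·ΔT/T_H.
W_min = 10500000 × 12.20/300.60 = 426100 kJ = 403900 Btu.

403900 Btu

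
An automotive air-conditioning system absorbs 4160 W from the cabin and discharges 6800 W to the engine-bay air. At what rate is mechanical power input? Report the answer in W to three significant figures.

2640 W

For a cyclic device the first law requires Q̇_H = Q̇_C + Ẇ.
Ẇ = Q̇_H − Q̇_C = 2640 W.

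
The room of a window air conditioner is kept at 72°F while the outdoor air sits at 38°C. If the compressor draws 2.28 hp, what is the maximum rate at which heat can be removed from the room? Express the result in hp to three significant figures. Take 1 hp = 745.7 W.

42.7 hp

In absolute terms T_C = 295.37 K and T_H = 311.15 K, so ΔT = 15.78 K.
COP_Carnot = T_C/ΔT = 295.37/15.78 = 18.72.
Q̇_max = COP_Carnot × Ẇ = 18.72 × 2.280 hp = 42.68 hp.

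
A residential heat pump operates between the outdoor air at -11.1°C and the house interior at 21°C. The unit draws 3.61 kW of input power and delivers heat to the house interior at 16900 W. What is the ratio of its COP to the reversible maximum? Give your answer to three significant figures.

Converting, Q̇_H = 16900 W = 16.90 kW, so COP_actual = Q̇_H/Ẇ = 16.90/3.610 = 4.681.
In absolute terms T_C = 262.05 K and T_H = 294.15 K, so ΔT = 32.10 K.
COP_Carnot = T_H/ΔT = 294.15/32.10 = 9.164.
η_II = COP_actual/COP_Carnot = 4.681/9.164 = 0.5109.

0.511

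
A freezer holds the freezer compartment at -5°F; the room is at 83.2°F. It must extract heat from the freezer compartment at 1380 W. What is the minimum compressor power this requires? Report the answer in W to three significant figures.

In absolute terms T_C = 252.59 K and T_H = 301.59 K, so ΔT = 49.00 K.
COP_Carnot = T_C/ΔT = 252.59/49.00 = 5.155.
Ẇ_min = Q̇/COP_Carnot = 1380/5.155 = 267.7 W.

268 W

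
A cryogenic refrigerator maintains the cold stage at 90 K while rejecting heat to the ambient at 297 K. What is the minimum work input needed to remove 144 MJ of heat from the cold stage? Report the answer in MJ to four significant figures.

331.2 MJ

The reservoir spacing is ΔT = 297 − 90 = 207.0 K.
The reversible limit is COP_R = T_C/ΔT = 0.4348, so W_min = Q_C/COP = Q_C·ΔT/T_C.
W_min = 144.0 × 207.0/90.00 = 331.2 MJ.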